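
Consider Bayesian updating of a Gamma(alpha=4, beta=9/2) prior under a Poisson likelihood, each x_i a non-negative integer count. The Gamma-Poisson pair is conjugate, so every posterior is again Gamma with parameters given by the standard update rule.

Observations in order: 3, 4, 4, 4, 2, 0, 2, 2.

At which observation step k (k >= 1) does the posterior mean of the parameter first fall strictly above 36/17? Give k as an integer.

obs 1: x=3 → posterior Gamma(7, 11/2)
obs 2: x=4 → posterior Gamma(11, 13/2)
obs 3: x=4 → posterior Gamma(15, 15/2)
obs 4: x=4 → posterior Gamma(19, 17/2)
obs 5: x=2 → posterior Gamma(21, 19/2)
obs 6: x=0 → posterior Gamma(21, 21/2)
obs 7: x=2 → posterior Gamma(23, 23/2)
obs 8: x=2 → posterior Gamma(25, 25/2)

k = 4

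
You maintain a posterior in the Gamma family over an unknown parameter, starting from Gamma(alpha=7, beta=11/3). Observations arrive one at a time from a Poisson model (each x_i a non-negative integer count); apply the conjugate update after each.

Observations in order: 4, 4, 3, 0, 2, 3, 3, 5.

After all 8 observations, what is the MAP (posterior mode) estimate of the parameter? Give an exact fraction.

18/7

obs 1: x=4 → posterior Gamma(11, 14/3)
obs 2: x=4 → posterior Gamma(15, 17/3)
obs 3: x=3 → posterior Gamma(18, 20/3)
obs 4: x=0 → posterior Gamma(18, 23/3)
obs 5: x=2 → posterior Gamma(20, 26/3)
obs 6: x=3 → posterior Gamma(23, 29/3)
obs 7: x=3 → posterior Gamma(26, 32/3)
obs 8: x=5 → posterior Gamma(31, 35/3)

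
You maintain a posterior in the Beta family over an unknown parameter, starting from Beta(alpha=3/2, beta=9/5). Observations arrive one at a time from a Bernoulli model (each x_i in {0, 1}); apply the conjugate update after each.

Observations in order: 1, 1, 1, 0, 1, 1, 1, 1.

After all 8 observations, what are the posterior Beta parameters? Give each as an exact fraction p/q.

alpha=17/2, beta=14/5

obs 1: x=1 → posterior Beta(5/2, 9/5)
obs 2: x=1 → posterior Beta(7/2, 9/5)
obs 3: x=1 → posterior Beta(9/2, 9/5)
obs 4: x=0 → posterior Beta(9/2, 14/5)
obs 5: x=1 → posterior Beta(11/2, 14/5)
obs 6: x=1 → posterior Beta(13/2, 14/5)
obs 7: x=1 → posterior Beta(15/2, 14/5)
obs 8: x=1 → posterior Beta(17/2, 14/5)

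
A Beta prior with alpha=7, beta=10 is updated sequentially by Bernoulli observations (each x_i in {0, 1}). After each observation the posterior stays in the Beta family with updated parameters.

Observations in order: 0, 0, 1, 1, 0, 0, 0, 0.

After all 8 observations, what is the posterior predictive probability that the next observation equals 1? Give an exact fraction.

9/25

obs 1: x=0 → posterior Beta(7, 11)
obs 2: x=0 → posterior Beta(7, 12)
obs 3: x=1 → posterior Beta(8, 12)
obs 4: x=1 → posterior Beta(9, 12)
obs 5: x=0 → posterior Beta(9, 13)
obs 6: x=0 → posterior Beta(9, 14)
obs 7: x=0 → posterior Beta(9, 15)
obs 8: x=0 → posterior Beta(9, 16)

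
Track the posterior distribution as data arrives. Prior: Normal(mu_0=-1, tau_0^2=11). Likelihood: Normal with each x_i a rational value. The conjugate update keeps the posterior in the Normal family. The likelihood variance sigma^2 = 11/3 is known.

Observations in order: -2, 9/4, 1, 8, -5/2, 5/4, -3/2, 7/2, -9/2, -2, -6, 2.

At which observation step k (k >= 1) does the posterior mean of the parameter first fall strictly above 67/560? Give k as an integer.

obs 1: x=-2 → posterior Normal(-7/4, 11/4)
obs 2: x=9/4 → posterior Normal(-1/28, 11/7)
obs 3: x=1 → posterior Normal(11/40, 11/10)
obs 4: x=8 → posterior Normal(107/52, 11/13)
obs 5: x=-5/2 → posterior Normal(77/64, 11/16)
obs 6: x=5/4 → posterior Normal(23/19, 11/19)
obs 7: x=-3/2 → posterior Normal(37/44, 1/2)
obs 8: x=7/2 → posterior Normal(29/25, 11/25)
obs 9: x=-9/2 → posterior Normal(31/56, 11/28)
obs 10: x=-2 → posterior Normal(19/62, 11/31)
obs 11: x=-6 → posterior Normal(-1/4, 11/34)
obs 12: x=2 → posterior Normal(-5/74, 11/37)

k = 3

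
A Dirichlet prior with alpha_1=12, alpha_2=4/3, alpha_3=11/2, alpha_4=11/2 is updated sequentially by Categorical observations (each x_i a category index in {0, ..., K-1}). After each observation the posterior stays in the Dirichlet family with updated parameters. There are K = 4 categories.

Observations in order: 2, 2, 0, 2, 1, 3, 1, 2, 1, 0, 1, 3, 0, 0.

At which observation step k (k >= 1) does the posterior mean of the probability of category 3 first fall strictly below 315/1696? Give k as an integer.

k = 11

obs 1: x=2 → posterior Dirichlet(12, 4/3, 13/2, 11/2)
obs 2: x=2 → posterior Dirichlet(12, 4/3, 15/2, 11/2)
obs 3: x=0 → posterior Dirichlet(13, 4/3, 15/2, 11/2)
obs 4: x=2 → posterior Dirichlet(13, 4/3, 17/2, 11/2)
obs 5: x=1 → posterior Dirichlet(13, 7/3, 17/2, 11/2)
obs 6: x=3 → posterior Dirichlet(13, 7/3, 17/2, 13/2)
obs 7: x=1 → posterior Dirichlet(13, 10/3, 17/2, 13/2)
obs 8: x=2 → posterior Dirichlet(13, 10/3, 19/2, 13/2)
obs 9: x=1 → posterior Dirichlet(13, 13/3, 19/2, 13/2)
obs 10: x=0 → posterior Dirichlet(14, 13/3, 19/2, 13/2)
obs 11: x=1 → posterior Dirichlet(14, 16/3, 19/2, 13/2)
obs 12: x=3 → posterior Dirichlet(14, 16/3, 19/2, 15/2)
obs 13: x=0 → posterior Dirichlet(15, 16/3, 19/2, 15/2)
obs 14: x=0 → posterior Dirichlet(16, 16/3, 19/2, 15/2)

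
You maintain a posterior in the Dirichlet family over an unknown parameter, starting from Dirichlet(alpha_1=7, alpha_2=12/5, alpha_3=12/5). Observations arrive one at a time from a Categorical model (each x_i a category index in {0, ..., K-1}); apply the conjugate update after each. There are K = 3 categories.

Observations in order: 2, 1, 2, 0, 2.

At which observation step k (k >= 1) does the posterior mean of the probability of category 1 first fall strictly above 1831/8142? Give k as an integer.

k = 2

obs 1: x=2 → posterior Dirichlet(7, 12/5, 17/5)
obs 2: x=1 → posterior Dirichlet(7, 17/5, 17/5)
obs 3: x=2 → posterior Dirichlet(7, 17/5, 22/5)
obs 4: x=0 → posterior Dirichlet(8, 17/5, 22/5)
obs 5: x=2 → posterior Dirichlet(8, 17/5, 27/5)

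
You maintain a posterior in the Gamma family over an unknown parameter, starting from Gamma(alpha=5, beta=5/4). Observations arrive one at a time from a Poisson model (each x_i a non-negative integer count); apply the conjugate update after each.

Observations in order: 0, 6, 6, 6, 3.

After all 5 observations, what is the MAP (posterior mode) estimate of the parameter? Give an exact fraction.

obs 1: x=0 → posterior Gamma(5, 9/4)
obs 2: x=6 → posterior Gamma(11, 13/4)
obs 3: x=6 → posterior Gamma(17, 17/4)
obs 4: x=6 → posterior Gamma(23, 21/4)
obs 5: x=3 → posterior Gamma(26, 25/4)

4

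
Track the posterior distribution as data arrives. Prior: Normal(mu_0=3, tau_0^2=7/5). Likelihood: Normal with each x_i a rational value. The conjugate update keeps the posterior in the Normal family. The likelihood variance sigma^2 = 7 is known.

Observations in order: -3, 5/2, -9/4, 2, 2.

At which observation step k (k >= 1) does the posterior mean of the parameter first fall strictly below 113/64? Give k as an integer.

k = 3

obs 1: x=-3 → posterior Normal(2, 7/6)
obs 2: x=5/2 → posterior Normal(29/14, 1)
obs 3: x=-9/4 → posterior Normal(49/32, 7/8)
obs 4: x=2 → posterior Normal(19/12, 7/9)
obs 5: x=2 → posterior Normal(13/8, 7/10)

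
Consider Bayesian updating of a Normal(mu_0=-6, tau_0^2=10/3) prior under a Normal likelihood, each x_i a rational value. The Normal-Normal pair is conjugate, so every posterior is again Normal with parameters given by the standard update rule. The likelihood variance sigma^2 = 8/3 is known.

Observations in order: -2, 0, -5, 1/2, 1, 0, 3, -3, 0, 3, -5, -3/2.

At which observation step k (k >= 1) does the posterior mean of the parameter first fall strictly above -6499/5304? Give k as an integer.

k = 7

obs 1: x=-2 → posterior Normal(-34/9, 40/27)
obs 2: x=0 → posterior Normal(-17/7, 20/21)
obs 3: x=-5 → posterior Normal(-59/19, 40/57)
obs 4: x=1/2 → posterior Normal(-113/48, 5/9)
obs 5: x=1 → posterior Normal(-103/58, 40/87)
obs 6: x=0 → posterior Normal(-103/68, 20/51)
obs 7: x=3 → posterior Normal(-73/78, 40/117)
obs 8: x=-3 → posterior Normal(-103/88, 10/33)
obs 9: x=0 → posterior Normal(-103/98, 40/147)
obs 10: x=3 → posterior Normal(-73/108, 20/81)
obs 11: x=-5 → posterior Normal(-123/118, 40/177)
obs 12: x=-3/2 → posterior Normal(-69/64, 5/24)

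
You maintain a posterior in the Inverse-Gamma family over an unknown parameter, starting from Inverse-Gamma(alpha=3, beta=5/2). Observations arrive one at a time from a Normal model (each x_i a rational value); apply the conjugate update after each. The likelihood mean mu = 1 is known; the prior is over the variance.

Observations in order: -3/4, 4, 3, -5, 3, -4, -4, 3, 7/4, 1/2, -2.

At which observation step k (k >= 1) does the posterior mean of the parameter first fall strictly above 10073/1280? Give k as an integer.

k = 6

obs 1: x=-3/4 → posterior Inverse-Gamma(7/2, 129/32)
obs 2: x=4 → posterior Inverse-Gamma(4, 273/32)
obs 3: x=3 → posterior Inverse-Gamma(9/2, 337/32)
obs 4: x=-5 → posterior Inverse-Gamma(5, 913/32)
obs 5: x=3 → posterior Inverse-Gamma(11/2, 977/32)
obs 6: x=-4 → posterior Inverse-Gamma(6, 1377/32)
obs 7: x=-4 → posterior Inverse-Gamma(13/2, 1777/32)
obs 8: x=3 → posterior Inverse-Gamma(7, 1841/32)
obs 9: x=7/4 → posterior Inverse-Gamma(15/2, 925/16)
obs 10: x=1/2 → posterior Inverse-Gamma(8, 927/16)
obs 11: x=-2 → posterior Inverse-Gamma(17/2, 999/16)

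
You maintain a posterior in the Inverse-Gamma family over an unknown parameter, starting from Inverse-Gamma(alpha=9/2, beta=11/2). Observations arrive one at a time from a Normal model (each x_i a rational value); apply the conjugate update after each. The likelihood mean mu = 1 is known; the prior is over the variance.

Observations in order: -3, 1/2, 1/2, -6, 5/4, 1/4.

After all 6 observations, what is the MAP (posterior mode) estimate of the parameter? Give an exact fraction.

obs 1: x=-3 → posterior Inverse-Gamma(5, 27/2)
obs 2: x=1/2 → posterior Inverse-Gamma(11/2, 109/8)
obs 3: x=1/2 → posterior Inverse-Gamma(6, 55/4)
obs 4: x=-6 → posterior Inverse-Gamma(13/2, 153/4)
obs 5: x=5/4 → posterior Inverse-Gamma(7, 1225/32)
obs 6: x=1/4 → posterior Inverse-Gamma(15/2, 617/16)

617/136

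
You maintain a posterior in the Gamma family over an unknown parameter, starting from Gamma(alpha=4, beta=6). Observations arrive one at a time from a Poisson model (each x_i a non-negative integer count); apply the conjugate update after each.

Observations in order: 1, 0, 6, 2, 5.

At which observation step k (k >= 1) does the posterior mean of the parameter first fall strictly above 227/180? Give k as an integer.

k = 4

obs 1: x=1 → posterior Gamma(5, 7)
obs 2: x=0 → posterior Gamma(5, 8)
obs 3: x=6 → posterior Gamma(11, 9)
obs 4: x=2 → posterior Gamma(13, 10)
obs 5: x=5 → posterior Gamma(18, 11)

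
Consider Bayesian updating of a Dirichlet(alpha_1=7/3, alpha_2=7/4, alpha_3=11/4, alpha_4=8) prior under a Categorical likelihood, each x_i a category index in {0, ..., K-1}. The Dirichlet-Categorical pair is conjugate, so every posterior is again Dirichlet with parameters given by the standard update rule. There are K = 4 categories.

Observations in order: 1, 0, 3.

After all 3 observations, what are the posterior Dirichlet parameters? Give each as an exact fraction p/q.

obs 1: x=1 → posterior Dirichlet(7/3, 11/4, 11/4, 8)
obs 2: x=0 → posterior Dirichlet(10/3, 11/4, 11/4, 8)
obs 3: x=3 → posterior Dirichlet(10/3, 11/4, 11/4, 9)

alpha_1=10/3, alpha_2=11/4, alpha_3=11/4, alpha_4=9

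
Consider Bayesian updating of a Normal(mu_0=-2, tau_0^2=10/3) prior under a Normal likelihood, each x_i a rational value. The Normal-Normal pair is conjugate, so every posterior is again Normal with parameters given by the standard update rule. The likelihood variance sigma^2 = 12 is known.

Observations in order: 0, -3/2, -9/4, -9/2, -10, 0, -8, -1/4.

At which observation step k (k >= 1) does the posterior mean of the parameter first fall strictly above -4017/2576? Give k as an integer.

obs 1: x=0 → posterior Normal(-36/23, 60/23)
obs 2: x=-3/2 → posterior Normal(-87/56, 15/7)
obs 3: x=-9/4 → posterior Normal(-73/44, 20/11)
obs 4: x=-9/2 → posterior Normal(-309/152, 30/19)
obs 5: x=-10 → posterior Normal(-509/172, 60/43)
obs 6: x=0 → posterior Normal(-509/192, 5/4)
obs 7: x=-8 → posterior Normal(-669/212, 60/53)
obs 8: x=-1/4 → posterior Normal(-337/116, 30/29)

k = 2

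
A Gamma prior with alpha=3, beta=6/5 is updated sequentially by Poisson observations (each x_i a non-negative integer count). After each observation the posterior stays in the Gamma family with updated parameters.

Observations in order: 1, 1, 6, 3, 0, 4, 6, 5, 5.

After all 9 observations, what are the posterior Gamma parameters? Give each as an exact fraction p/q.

obs 1: x=1 → posterior Gamma(4, 11/5)
obs 2: x=1 → posterior Gamma(5, 16/5)
obs 3: x=6 → posterior Gamma(11, 21/5)
obs 4: x=3 → posterior Gamma(14, 26/5)
obs 5: x=0 → posterior Gamma(14, 31/5)
obs 6: x=4 → posterior Gamma(18, 36/5)
obs 7: x=6 → posterior Gamma(24, 41/5)
obs 8: x=5 → posterior Gamma(29, 46/5)
obs 9: x=5 → posterior Gamma(34, 51/5)

alpha=34, beta=51/5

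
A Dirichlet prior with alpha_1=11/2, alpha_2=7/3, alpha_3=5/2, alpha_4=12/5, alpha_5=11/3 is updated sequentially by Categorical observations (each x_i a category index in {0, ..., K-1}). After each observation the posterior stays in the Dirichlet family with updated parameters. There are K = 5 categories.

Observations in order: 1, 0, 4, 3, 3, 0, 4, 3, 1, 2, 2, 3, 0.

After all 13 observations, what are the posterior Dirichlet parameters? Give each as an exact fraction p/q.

obs 1: x=1 → posterior Dirichlet(11/2, 10/3, 5/2, 12/5, 11/3)
obs 2: x=0 → posterior Dirichlet(13/2, 10/3, 5/2, 12/5, 11/3)
obs 3: x=4 → posterior Dirichlet(13/2, 10/3, 5/2, 12/5, 14/3)
obs 4: x=3 → posterior Dirichlet(13/2, 10/3, 5/2, 17/5, 14/3)
obs 5: x=3 → posterior Dirichlet(13/2, 10/3, 5/2, 22/5, 14/3)
obs 6: x=0 → posterior Dirichlet(15/2, 10/3, 5/2, 22/5, 14/3)
obs 7: x=4 → posterior Dirichlet(15/2, 10/3, 5/2, 22/5, 17/3)
obs 8: x=3 → posterior Dirichlet(15/2, 10/3, 5/2, 27/5, 17/3)
obs 9: x=1 → posterior Dirichlet(15/2, 13/3, 5/2, 27/5, 17/3)
obs 10: x=2 → posterior Dirichlet(15/2, 13/3, 7/2, 27/5, 17/3)
obs 11: x=2 → posterior Dirichlet(15/2, 13/3, 9/2, 27/5, 17/3)
obs 12: x=3 → posterior Dirichlet(15/2, 13/3, 9/2, 32/5, 17/3)
obs 13: x=0 → posterior Dirichlet(17/2, 13/3, 9/2, 32/5, 17/3)

alpha_1=17/2, alpha_2=13/3, alpha_3=9/2, alpha_4=32/5, alpha_5=17/3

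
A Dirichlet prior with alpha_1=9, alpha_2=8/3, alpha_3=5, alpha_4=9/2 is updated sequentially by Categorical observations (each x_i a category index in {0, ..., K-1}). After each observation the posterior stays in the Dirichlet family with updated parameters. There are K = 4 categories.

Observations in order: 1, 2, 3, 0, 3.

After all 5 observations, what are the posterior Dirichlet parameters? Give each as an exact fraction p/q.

alpha_1=10, alpha_2=11/3, alpha_3=6, alpha_4=13/2

obs 1: x=1 → posterior Dirichlet(9, 11/3, 5, 9/2)
obs 2: x=2 → posterior Dirichlet(9, 11/3, 6, 9/2)
obs 3: x=3 → posterior Dirichlet(9, 11/3, 6, 11/2)
obs 4: x=0 → posterior Dirichlet(10, 11/3, 6, 11/2)
obs 5: x=3 → posterior Dirichlet(10, 11/3, 6, 13/2)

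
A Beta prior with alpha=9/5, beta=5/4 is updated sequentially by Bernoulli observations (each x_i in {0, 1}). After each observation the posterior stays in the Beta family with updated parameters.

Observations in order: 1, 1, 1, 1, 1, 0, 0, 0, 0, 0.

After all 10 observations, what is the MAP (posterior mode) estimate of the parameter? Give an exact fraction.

116/221

obs 1: x=1 → posterior Beta(14/5, 5/4)
obs 2: x=1 → posterior Beta(19/5, 5/4)
obs 3: x=1 → posterior Beta(24/5, 5/4)
obs 4: x=1 → posterior Beta(29/5, 5/4)
obs 5: x=1 → posterior Beta(34/5, 5/4)
obs 6: x=0 → posterior Beta(34/5, 9/4)
obs 7: x=0 → posterior Beta(34/5, 13/4)
obs 8: x=0 → posterior Beta(34/5, 17/4)
obs 9: x=0 → posterior Beta(34/5, 21/4)
obs 10: x=0 → posterior Beta(34/5, 25/4)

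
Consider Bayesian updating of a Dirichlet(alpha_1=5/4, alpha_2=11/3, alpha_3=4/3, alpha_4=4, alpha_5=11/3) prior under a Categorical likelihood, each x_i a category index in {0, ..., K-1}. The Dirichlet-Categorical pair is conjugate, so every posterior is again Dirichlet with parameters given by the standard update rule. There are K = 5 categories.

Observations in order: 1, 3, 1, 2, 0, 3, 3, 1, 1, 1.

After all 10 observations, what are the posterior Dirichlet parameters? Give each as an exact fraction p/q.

alpha_1=9/4, alpha_2=26/3, alpha_3=7/3, alpha_4=7, alpha_5=11/3

obs 1: x=1 → posterior Dirichlet(5/4, 14/3, 4/3, 4, 11/3)
obs 2: x=3 → posterior Dirichlet(5/4, 14/3, 4/3, 5, 11/3)
obs 3: x=1 → posterior Dirichlet(5/4, 17/3, 4/3, 5, 11/3)
obs 4: x=2 → posterior Dirichlet(5/4, 17/3, 7/3, 5, 11/3)
obs 5: x=0 → posterior Dirichlet(9/4, 17/3, 7/3, 5, 11/3)
obs 6: x=3 → posterior Dirichlet(9/4, 17/3, 7/3, 6, 11/3)
obs 7: x=3 → posterior Dirichlet(9/4, 17/3, 7/3, 7, 11/3)
obs 8: x=1 → posterior Dirichlet(9/4, 20/3, 7/3, 7, 11/3)
obs 9: x=1 → posterior Dirichlet(9/4, 23/3, 7/3, 7, 11/3)
obs 10: x=1 → posterior Dirichlet(9/4, 26/3, 7/3, 7, 11/3)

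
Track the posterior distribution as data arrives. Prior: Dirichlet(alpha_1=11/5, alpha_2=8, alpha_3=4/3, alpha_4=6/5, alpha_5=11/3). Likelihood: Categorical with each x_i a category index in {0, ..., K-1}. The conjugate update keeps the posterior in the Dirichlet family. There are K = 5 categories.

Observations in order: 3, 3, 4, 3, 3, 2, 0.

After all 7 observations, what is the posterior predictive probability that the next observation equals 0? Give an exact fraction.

obs 1: x=3 → posterior Dirichlet(11/5, 8, 4/3, 11/5, 11/3)
obs 2: x=3 → posterior Dirichlet(11/5, 8, 4/3, 16/5, 11/3)
obs 3: x=4 → posterior Dirichlet(11/5, 8, 4/3, 16/5, 14/3)
obs 4: x=3 → posterior Dirichlet(11/5, 8, 4/3, 21/5, 14/3)
obs 5: x=3 → posterior Dirichlet(11/5, 8, 4/3, 26/5, 14/3)
obs 6: x=2 → posterior Dirichlet(11/5, 8, 7/3, 26/5, 14/3)
obs 7: x=0 → posterior Dirichlet(16/5, 8, 7/3, 26/5, 14/3)

16/117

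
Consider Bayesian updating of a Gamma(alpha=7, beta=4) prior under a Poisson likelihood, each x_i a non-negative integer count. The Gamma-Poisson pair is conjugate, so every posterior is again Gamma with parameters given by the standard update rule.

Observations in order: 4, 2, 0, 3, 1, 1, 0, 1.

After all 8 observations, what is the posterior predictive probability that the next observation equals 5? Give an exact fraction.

10750182498822090865508352/542800770374370512771595361

obs 1: x=4 → posterior Gamma(11, 5)
obs 2: x=2 → posterior Gamma(13, 6)
obs 3: x=0 → posterior Gamma(13, 7)
obs 4: x=3 → posterior Gamma(16, 8)
obs 5: x=1 → posterior Gamma(17, 9)
obs 6: x=1 → posterior Gamma(18, 10)
obs 7: x=0 → posterior Gamma(18, 11)
obs 8: x=1 → posterior Gamma(19, 12)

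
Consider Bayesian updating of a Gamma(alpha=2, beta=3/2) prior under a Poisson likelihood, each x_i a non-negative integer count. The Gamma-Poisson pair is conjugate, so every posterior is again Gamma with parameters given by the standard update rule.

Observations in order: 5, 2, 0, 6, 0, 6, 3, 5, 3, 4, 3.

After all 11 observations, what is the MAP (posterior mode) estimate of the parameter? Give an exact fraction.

obs 1: x=5 → posterior Gamma(7, 5/2)
obs 2: x=2 → posterior Gamma(9, 7/2)
obs 3: x=0 → posterior Gamma(9, 9/2)
obs 4: x=6 → posterior Gamma(15, 11/2)
obs 5: x=0 → posterior Gamma(15, 13/2)
obs 6: x=6 → posterior Gamma(21, 15/2)
obs 7: x=3 → posterior Gamma(24, 17/2)
obs 8: x=5 → posterior Gamma(29, 19/2)
obs 9: x=3 → posterior Gamma(32, 21/2)
obs 10: x=4 → posterior Gamma(36, 23/2)
obs 11: x=3 → posterior Gamma(39, 25/2)

76/25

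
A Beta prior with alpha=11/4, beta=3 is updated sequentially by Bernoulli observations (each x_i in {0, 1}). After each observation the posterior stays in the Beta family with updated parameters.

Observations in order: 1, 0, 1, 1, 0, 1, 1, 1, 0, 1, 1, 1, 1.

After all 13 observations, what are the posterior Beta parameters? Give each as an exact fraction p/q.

alpha=51/4, beta=6

obs 1: x=1 → posterior Beta(15/4, 3)
obs 2: x=0 → posterior Beta(15/4, 4)
obs 3: x=1 → posterior Beta(19/4, 4)
obs 4: x=1 → posterior Beta(23/4, 4)
obs 5: x=0 → posterior Beta(23/4, 5)
obs 6: x=1 → posterior Beta(27/4, 5)
obs 7: x=1 → posterior Beta(31/4, 5)
obs 8: x=1 → posterior Beta(35/4, 5)
obs 9: x=0 → posterior Beta(35/4, 6)
obs 10: x=1 → posterior Beta(39/4, 6)
obs 11: x=1 → posterior Beta(43/4, 6)
obs 12: x=1 → posterior Beta(47/4, 6)
obs 13: x=1 → posterior Beta(51/4, 6)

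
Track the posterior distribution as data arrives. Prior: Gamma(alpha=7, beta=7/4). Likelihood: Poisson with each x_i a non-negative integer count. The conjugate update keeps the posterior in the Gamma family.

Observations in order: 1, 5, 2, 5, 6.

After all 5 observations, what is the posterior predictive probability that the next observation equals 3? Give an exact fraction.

obs 1: x=1 → posterior Gamma(8, 11/4)
obs 2: x=5 → posterior Gamma(13, 15/4)
obs 3: x=2 → posterior Gamma(15, 19/4)
obs 4: x=5 → posterior Gamma(20, 23/4)
obs 5: x=6 → posterior Gamma(26, 27/4)

3443354490036602629571474464967905300912896/17761887753093897979823770061456102763834271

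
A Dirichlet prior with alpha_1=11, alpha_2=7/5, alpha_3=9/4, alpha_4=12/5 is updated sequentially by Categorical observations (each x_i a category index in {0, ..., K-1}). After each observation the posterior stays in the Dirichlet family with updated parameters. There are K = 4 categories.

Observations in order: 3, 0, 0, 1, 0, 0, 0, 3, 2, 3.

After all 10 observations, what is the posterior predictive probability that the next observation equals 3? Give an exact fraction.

obs 1: x=3 → posterior Dirichlet(11, 7/5, 9/4, 17/5)
obs 2: x=0 → posterior Dirichlet(12, 7/5, 9/4, 17/5)
obs 3: x=0 → posterior Dirichlet(13, 7/5, 9/4, 17/5)
obs 4: x=1 → posterior Dirichlet(13, 12/5, 9/4, 17/5)
obs 5: x=0 → posterior Dirichlet(14, 12/5, 9/4, 17/5)
obs 6: x=0 → posterior Dirichlet(15, 12/5, 9/4, 17/5)
obs 7: x=0 → posterior Dirichlet(16, 12/5, 9/4, 17/5)
obs 8: x=3 → posterior Dirichlet(16, 12/5, 9/4, 22/5)
obs 9: x=2 → posterior Dirichlet(16, 12/5, 13/4, 22/5)
obs 10: x=3 → posterior Dirichlet(16, 12/5, 13/4, 27/5)

108/541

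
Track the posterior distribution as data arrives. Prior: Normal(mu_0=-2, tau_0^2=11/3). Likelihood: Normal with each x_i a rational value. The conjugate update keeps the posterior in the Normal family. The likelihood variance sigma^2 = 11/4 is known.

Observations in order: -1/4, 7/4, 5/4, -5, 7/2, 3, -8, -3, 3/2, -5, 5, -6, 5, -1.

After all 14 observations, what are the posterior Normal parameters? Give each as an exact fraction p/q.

mu_0=-35/59, tau_0^2=11/59

obs 1: x=-1/4 → posterior Normal(-1, 11/7)
obs 2: x=7/4 → posterior Normal(0, 1)
obs 3: x=5/4 → posterior Normal(1/3, 11/15)
obs 4: x=-5 → posterior Normal(-15/19, 11/19)
obs 5: x=7/2 → posterior Normal(-1/23, 11/23)
obs 6: x=3 → posterior Normal(11/27, 11/27)
obs 7: x=-8 → posterior Normal(-21/31, 11/31)
obs 8: x=-3 → posterior Normal(-33/35, 11/35)
obs 9: x=3/2 → posterior Normal(-9/13, 11/39)
obs 10: x=-5 → posterior Normal(-47/43, 11/43)
obs 11: x=5 → posterior Normal(-27/47, 11/47)
obs 12: x=-6 → posterior Normal(-1, 11/51)
obs 13: x=5 → posterior Normal(-31/55, 1/5)
obs 14: x=-1 → posterior Normal(-35/59, 11/59)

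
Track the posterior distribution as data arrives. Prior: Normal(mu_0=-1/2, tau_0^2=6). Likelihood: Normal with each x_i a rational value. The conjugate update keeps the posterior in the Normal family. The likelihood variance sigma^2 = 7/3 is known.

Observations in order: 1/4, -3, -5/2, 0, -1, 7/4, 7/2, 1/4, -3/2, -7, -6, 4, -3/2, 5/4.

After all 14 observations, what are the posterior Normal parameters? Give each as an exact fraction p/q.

obs 1: x=1/4 → posterior Normal(1/25, 42/25)
obs 2: x=-3 → posterior Normal(-53/43, 42/43)
obs 3: x=-5/2 → posterior Normal(-98/61, 42/61)
obs 4: x=0 → posterior Normal(-98/79, 42/79)
obs 5: x=-1 → posterior Normal(-116/97, 42/97)
obs 6: x=7/4 → posterior Normal(-169/230, 42/115)
obs 7: x=7/2 → posterior Normal(-43/266, 6/19)
obs 8: x=1/4 → posterior Normal(-17/151, 42/151)
obs 9: x=-3/2 → posterior Normal(-44/169, 42/169)
obs 10: x=-7 → posterior Normal(-10/11, 42/187)
obs 11: x=-6 → posterior Normal(-278/205, 42/205)
obs 12: x=4 → posterior Normal(-206/223, 42/223)
obs 13: x=-3/2 → posterior Normal(-233/241, 42/241)
obs 14: x=5/4 → posterior Normal(-421/518, 6/37)

mu_0=-421/518, tau_0^2=6/37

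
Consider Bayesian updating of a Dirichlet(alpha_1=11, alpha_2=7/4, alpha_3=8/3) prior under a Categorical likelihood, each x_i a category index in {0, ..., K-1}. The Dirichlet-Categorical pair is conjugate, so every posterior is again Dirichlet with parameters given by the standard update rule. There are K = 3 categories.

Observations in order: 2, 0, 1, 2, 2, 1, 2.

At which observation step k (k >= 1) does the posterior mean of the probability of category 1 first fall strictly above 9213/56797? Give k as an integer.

k = 6

obs 1: x=2 → posterior Dirichlet(11, 7/4, 11/3)
obs 2: x=0 → posterior Dirichlet(12, 7/4, 11/3)
obs 3: x=1 → posterior Dirichlet(12, 11/4, 11/3)
obs 4: x=2 → posterior Dirichlet(12, 11/4, 14/3)
obs 5: x=2 → posterior Dirichlet(12, 11/4, 17/3)
obs 6: x=1 → posterior Dirichlet(12, 15/4, 17/3)
obs 7: x=2 → posterior Dirichlet(12, 15/4, 20/3)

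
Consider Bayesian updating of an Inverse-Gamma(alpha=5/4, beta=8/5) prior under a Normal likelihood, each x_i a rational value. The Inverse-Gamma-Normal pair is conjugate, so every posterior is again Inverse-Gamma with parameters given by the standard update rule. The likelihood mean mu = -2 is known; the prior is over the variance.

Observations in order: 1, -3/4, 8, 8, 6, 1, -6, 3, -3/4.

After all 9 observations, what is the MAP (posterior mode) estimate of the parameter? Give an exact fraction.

obs 1: x=1 → posterior Inverse-Gamma(7/4, 61/10)
obs 2: x=-3/4 → posterior Inverse-Gamma(9/4, 1101/160)
obs 3: x=8 → posterior Inverse-Gamma(11/4, 9101/160)
obs 4: x=8 → posterior Inverse-Gamma(13/4, 17101/160)
obs 5: x=6 → posterior Inverse-Gamma(15/4, 22221/160)
obs 6: x=1 → posterior Inverse-Gamma(17/4, 22941/160)
obs 7: x=-6 → posterior Inverse-Gamma(19/4, 24221/160)
obs 8: x=3 → posterior Inverse-Gamma(21/4, 26221/160)
obs 9: x=-3/4 → posterior Inverse-Gamma(23/4, 13173/80)

4391/180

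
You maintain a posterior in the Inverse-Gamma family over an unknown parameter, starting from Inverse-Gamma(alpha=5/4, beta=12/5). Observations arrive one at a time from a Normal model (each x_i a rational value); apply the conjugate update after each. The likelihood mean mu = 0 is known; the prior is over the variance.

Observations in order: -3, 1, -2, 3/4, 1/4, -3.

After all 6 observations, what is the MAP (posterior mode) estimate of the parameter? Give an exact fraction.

obs 1: x=-3 → posterior Inverse-Gamma(7/4, 69/10)
obs 2: x=1 → posterior Inverse-Gamma(9/4, 37/5)
obs 3: x=-2 → posterior Inverse-Gamma(11/4, 47/5)
obs 4: x=3/4 → posterior Inverse-Gamma(13/4, 1549/160)
obs 5: x=1/4 → posterior Inverse-Gamma(15/4, 777/80)
obs 6: x=-3 → posterior Inverse-Gamma(17/4, 1137/80)

379/140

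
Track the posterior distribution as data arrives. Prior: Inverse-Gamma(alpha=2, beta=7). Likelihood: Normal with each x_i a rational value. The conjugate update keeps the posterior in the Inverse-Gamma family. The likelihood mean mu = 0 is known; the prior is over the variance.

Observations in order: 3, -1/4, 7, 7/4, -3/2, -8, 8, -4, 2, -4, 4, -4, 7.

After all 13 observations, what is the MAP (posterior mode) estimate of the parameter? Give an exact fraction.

obs 1: x=3 → posterior Inverse-Gamma(5/2, 23/2)
obs 2: x=-1/4 → posterior Inverse-Gamma(3, 369/32)
obs 3: x=7 → posterior Inverse-Gamma(7/2, 1153/32)
obs 4: x=7/4 → posterior Inverse-Gamma(4, 601/16)
obs 5: x=-3/2 → posterior Inverse-Gamma(9/2, 619/16)
obs 6: x=-8 → posterior Inverse-Gamma(5, 1131/16)
obs 7: x=8 → posterior Inverse-Gamma(11/2, 1643/16)
obs 8: x=-4 → posterior Inverse-Gamma(6, 1771/16)
obs 9: x=2 → posterior Inverse-Gamma(13/2, 1803/16)
obs 10: x=-4 → posterior Inverse-Gamma(7, 1931/16)
obs 11: x=4 → posterior Inverse-Gamma(15/2, 2059/16)
obs 12: x=-4 → posterior Inverse-Gamma(8, 2187/16)
obs 13: x=7 → posterior Inverse-Gamma(17/2, 2579/16)

2579/152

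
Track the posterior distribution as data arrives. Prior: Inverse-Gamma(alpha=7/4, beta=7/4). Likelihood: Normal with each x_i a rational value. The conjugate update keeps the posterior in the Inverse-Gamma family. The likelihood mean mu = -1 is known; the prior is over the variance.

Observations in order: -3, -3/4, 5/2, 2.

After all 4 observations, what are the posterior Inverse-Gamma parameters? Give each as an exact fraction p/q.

alpha=15/4, beta=461/32

obs 1: x=-3 → posterior Inverse-Gamma(9/4, 15/4)
obs 2: x=-3/4 → posterior Inverse-Gamma(11/4, 121/32)
obs 3: x=5/2 → posterior Inverse-Gamma(13/4, 317/32)
obs 4: x=2 → posterior Inverse-Gamma(15/4, 461/32)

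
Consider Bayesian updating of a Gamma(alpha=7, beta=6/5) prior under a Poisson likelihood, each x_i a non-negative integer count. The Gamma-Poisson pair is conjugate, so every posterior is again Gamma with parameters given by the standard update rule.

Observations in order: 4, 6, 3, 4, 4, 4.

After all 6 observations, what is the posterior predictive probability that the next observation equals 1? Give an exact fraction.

10134445866075724432985965911489901857583433892495360/166673774950203039896796593176443614787358912759630121

obs 1: x=4 → posterior Gamma(11, 11/5)
obs 2: x=6 → posterior Gamma(17, 16/5)
obs 3: x=3 → posterior Gamma(20, 21/5)
obs 4: x=4 → posterior Gamma(24, 26/5)
obs 5: x=4 → posterior Gamma(28, 31/5)
obs 6: x=4 → posterior Gamma(32, 36/5)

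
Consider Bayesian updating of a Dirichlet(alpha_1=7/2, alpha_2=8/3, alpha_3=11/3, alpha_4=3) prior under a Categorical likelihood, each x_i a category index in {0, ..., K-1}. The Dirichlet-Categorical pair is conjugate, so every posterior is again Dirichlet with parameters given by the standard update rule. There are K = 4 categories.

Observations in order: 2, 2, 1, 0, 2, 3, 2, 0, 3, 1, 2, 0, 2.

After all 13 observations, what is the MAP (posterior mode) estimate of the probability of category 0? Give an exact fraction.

33/131

obs 1: x=2 → posterior Dirichlet(7/2, 8/3, 14/3, 3)
obs 2: x=2 → posterior Dirichlet(7/2, 8/3, 17/3, 3)
obs 3: x=1 → posterior Dirichlet(7/2, 11/3, 17/3, 3)
obs 4: x=0 → posterior Dirichlet(9/2, 11/3, 17/3, 3)
obs 5: x=2 → posterior Dirichlet(9/2, 11/3, 20/3, 3)
obs 6: x=3 → posterior Dirichlet(9/2, 11/3, 20/3, 4)
obs 7: x=2 → posterior Dirichlet(9/2, 11/3, 23/3, 4)
obs 8: x=0 → posterior Dirichlet(11/2, 11/3, 23/3, 4)
obs 9: x=3 → posterior Dirichlet(11/2, 11/3, 23/3, 5)
obs 10: x=1 → posterior Dirichlet(11/2, 14/3, 23/3, 5)
obs 11: x=2 → posterior Dirichlet(11/2, 14/3, 26/3, 5)
obs 12: x=0 → posterior Dirichlet(13/2, 14/3, 26/3, 5)
obs 13: x=2 → posterior Dirichlet(13/2, 14/3, 29/3, 5)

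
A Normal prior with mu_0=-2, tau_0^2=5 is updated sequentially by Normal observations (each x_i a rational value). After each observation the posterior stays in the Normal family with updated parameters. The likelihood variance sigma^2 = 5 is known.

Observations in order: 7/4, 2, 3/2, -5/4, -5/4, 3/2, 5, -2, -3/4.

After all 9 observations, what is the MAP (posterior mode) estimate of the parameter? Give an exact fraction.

9/20

obs 1: x=7/4 → posterior Normal(-1/8, 5/2)
obs 2: x=2 → posterior Normal(7/12, 5/3)
obs 3: x=3/2 → posterior Normal(13/16, 5/4)
obs 4: x=-5/4 → posterior Normal(2/5, 1)
obs 5: x=-5/4 → posterior Normal(1/8, 5/6)
obs 6: x=3/2 → posterior Normal(9/28, 5/7)
obs 7: x=5 → posterior Normal(29/32, 5/8)
obs 8: x=-2 → posterior Normal(7/12, 5/9)
obs 9: x=-3/4 → posterior Normal(9/20, 1/2)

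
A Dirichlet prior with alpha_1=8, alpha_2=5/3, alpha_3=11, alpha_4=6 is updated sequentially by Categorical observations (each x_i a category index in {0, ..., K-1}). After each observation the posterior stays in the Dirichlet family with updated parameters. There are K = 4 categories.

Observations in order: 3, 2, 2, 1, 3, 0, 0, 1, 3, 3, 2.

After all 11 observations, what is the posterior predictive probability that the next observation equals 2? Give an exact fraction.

42/113

obs 1: x=3 → posterior Dirichlet(8, 5/3, 11, 7)
obs 2: x=2 → posterior Dirichlet(8, 5/3, 12, 7)
obs 3: x=2 → posterior Dirichlet(8, 5/3, 13, 7)
obs 4: x=1 → posterior Dirichlet(8, 8/3, 13, 7)
obs 5: x=3 → posterior Dirichlet(8, 8/3, 13, 8)
obs 6: x=0 → posterior Dirichlet(9, 8/3, 13, 8)
obs 7: x=0 → posterior Dirichlet(10, 8/3, 13, 8)
obs 8: x=1 → posterior Dirichlet(10, 11/3, 13, 8)
obs 9: x=3 → posterior Dirichlet(10, 11/3, 13, 9)
obs 10: x=3 → posterior Dirichlet(10, 11/3, 13, 10)
obs 11: x=2 → posterior Dirichlet(10, 11/3, 14, 10)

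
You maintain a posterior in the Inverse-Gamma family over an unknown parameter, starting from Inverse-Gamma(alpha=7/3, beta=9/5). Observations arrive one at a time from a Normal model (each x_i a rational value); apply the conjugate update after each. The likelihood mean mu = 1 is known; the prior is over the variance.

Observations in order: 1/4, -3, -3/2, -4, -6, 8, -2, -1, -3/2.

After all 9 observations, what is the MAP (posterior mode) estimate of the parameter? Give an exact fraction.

40479/3760

obs 1: x=1/4 → posterior Inverse-Gamma(17/6, 333/160)
obs 2: x=-3 → posterior Inverse-Gamma(10/3, 1613/160)
obs 3: x=-3/2 → posterior Inverse-Gamma(23/6, 2113/160)
obs 4: x=-4 → posterior Inverse-Gamma(13/3, 4113/160)
obs 5: x=-6 → posterior Inverse-Gamma(29/6, 8033/160)
obs 6: x=8 → posterior Inverse-Gamma(16/3, 11953/160)
obs 7: x=-2 → posterior Inverse-Gamma(35/6, 12673/160)
obs 8: x=-1 → posterior Inverse-Gamma(19/3, 12993/160)
obs 9: x=-3/2 → posterior Inverse-Gamma(41/6, 13493/160)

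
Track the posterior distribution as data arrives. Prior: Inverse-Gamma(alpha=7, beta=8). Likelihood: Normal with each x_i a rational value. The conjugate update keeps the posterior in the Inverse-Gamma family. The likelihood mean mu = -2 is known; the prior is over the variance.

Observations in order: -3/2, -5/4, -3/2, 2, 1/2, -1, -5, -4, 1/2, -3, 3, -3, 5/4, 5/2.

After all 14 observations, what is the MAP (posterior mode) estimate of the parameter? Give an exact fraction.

313/80

obs 1: x=-3/2 → posterior Inverse-Gamma(15/2, 65/8)
obs 2: x=-5/4 → posterior Inverse-Gamma(8, 269/32)
obs 3: x=-3/2 → posterior Inverse-Gamma(17/2, 273/32)
obs 4: x=2 → posterior Inverse-Gamma(9, 529/32)
obs 5: x=1/2 → posterior Inverse-Gamma(19/2, 629/32)
obs 6: x=-1 → posterior Inverse-Gamma(10, 645/32)
obs 7: x=-5 → posterior Inverse-Gamma(21/2, 789/32)
obs 8: x=-4 → posterior Inverse-Gamma(11, 853/32)
obs 9: x=1/2 → posterior Inverse-Gamma(23/2, 953/32)
obs 10: x=-3 → posterior Inverse-Gamma(12, 969/32)
obs 11: x=3 → posterior Inverse-Gamma(25/2, 1369/32)
obs 12: x=-3 → posterior Inverse-Gamma(13, 1385/32)
obs 13: x=5/4 → posterior Inverse-Gamma(27/2, 777/16)
obs 14: x=5/2 → posterior Inverse-Gamma(14, 939/16)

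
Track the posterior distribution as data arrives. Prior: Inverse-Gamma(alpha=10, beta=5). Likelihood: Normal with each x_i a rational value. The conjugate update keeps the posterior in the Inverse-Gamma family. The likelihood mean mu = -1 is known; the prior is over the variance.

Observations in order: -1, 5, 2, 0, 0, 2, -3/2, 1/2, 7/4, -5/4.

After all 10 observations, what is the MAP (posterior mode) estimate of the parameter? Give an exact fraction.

609/256

obs 1: x=-1 → posterior Inverse-Gamma(21/2, 5)
obs 2: x=5 → posterior Inverse-Gamma(11, 23)
obs 3: x=2 → posterior Inverse-Gamma(23/2, 55/2)
obs 4: x=0 → posterior Inverse-Gamma(12, 28)
obs 5: x=0 → posterior Inverse-Gamma(25/2, 57/2)
obs 6: x=2 → posterior Inverse-Gamma(13, 33)
obs 7: x=-3/2 → posterior Inverse-Gamma(27/2, 265/8)
obs 8: x=1/2 → posterior Inverse-Gamma(14, 137/4)
obs 9: x=7/4 → posterior Inverse-Gamma(29/2, 1217/32)
obs 10: x=-5/4 → posterior Inverse-Gamma(15, 609/16)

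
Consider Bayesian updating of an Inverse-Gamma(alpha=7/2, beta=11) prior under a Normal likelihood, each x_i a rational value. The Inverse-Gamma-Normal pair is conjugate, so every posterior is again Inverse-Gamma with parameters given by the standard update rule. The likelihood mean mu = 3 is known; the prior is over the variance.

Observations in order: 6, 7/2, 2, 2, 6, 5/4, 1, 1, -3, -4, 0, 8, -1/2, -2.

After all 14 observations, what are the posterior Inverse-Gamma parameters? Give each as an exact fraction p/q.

obs 1: x=6 → posterior Inverse-Gamma(4, 31/2)
obs 2: x=7/2 → posterior Inverse-Gamma(9/2, 125/8)
obs 3: x=2 → posterior Inverse-Gamma(5, 129/8)
obs 4: x=2 → posterior Inverse-Gamma(11/2, 133/8)
obs 5: x=6 → posterior Inverse-Gamma(6, 169/8)
obs 6: x=5/4 → posterior Inverse-Gamma(13/2, 725/32)
obs 7: x=1 → posterior Inverse-Gamma(7, 789/32)
obs 8: x=1 → posterior Inverse-Gamma(15/2, 853/32)
obs 9: x=-3 → posterior Inverse-Gamma(8, 1429/32)
obs 10: x=-4 → posterior Inverse-Gamma(17/2, 2213/32)
obs 11: x=0 → posterior Inverse-Gamma(9, 2357/32)
obs 12: x=8 → posterior Inverse-Gamma(19/2, 2757/32)
obs 13: x=-1/2 → posterior Inverse-Gamma(10, 2953/32)
obs 14: x=-2 → posterior Inverse-Gamma(21/2, 3353/32)

alpha=21/2, beta=3353/32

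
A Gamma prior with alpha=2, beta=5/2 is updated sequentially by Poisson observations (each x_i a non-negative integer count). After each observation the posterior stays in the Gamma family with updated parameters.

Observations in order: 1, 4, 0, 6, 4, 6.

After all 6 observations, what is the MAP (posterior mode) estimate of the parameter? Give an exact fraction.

44/17

obs 1: x=1 → posterior Gamma(3, 7/2)
obs 2: x=4 → posterior Gamma(7, 9/2)
obs 3: x=0 → posterior Gamma(7, 11/2)
obs 4: x=6 → posterior Gamma(13, 13/2)
obs 5: x=4 → posterior Gamma(17, 15/2)
obs 6: x=6 → posterior Gamma(23, 17/2)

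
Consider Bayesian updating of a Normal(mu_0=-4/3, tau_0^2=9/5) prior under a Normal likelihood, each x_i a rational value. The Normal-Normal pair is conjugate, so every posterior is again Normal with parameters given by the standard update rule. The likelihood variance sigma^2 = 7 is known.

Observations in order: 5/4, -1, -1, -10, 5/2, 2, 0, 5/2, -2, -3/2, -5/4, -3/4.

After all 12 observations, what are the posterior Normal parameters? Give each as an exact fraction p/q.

mu_0=-1559/1716, tau_0^2=63/143

obs 1: x=5/4 → posterior Normal(-425/528, 63/44)
obs 2: x=-1 → posterior Normal(-533/636, 63/53)
obs 3: x=-1 → posterior Normal(-641/744, 63/62)
obs 4: x=-10 → posterior Normal(-1721/852, 63/71)
obs 5: x=5/2 → posterior Normal(-1451/960, 63/80)
obs 6: x=2 → posterior Normal(-1235/1068, 63/89)
obs 7: x=0 → posterior Normal(-1235/1176, 9/14)
obs 8: x=5/2 → posterior Normal(-965/1284, 63/107)
obs 9: x=-2 → posterior Normal(-1181/1392, 63/116)
obs 10: x=-3/2 → posterior Normal(-1343/1500, 63/125)
obs 11: x=-5/4 → posterior Normal(-739/804, 63/134)
obs 12: x=-3/4 → posterior Normal(-1559/1716, 63/143)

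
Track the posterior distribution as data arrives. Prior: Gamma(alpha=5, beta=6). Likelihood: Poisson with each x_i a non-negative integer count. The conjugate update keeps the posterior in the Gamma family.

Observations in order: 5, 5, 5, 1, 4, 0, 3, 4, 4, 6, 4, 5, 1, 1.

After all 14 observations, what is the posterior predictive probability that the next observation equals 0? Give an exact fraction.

900719925474099200000000000000000000000000000000000000000000000000000/11957010783004708903364973420963428080957420293380505812137427151960261

obs 1: x=5 → posterior Gamma(10, 7)
obs 2: x=5 → posterior Gamma(15, 8)
obs 3: x=5 → posterior Gamma(20, 9)
obs 4: x=1 → posterior Gamma(21, 10)
obs 5: x=4 → posterior Gamma(25, 11)
obs 6: x=0 → posterior Gamma(25, 12)
obs 7: x=3 → posterior Gamma(28, 13)
obs 8: x=4 → posterior Gamma(32, 14)
obs 9: x=4 → posterior Gamma(36, 15)
obs 10: x=6 → posterior Gamma(42, 16)
obs 11: x=4 → posterior Gamma(46, 17)
obs 12: x=5 → posterior Gamma(51, 18)
obs 13: x=1 → posterior Gamma(52, 19)
obs 14: x=1 → posterior Gamma(53, 20)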